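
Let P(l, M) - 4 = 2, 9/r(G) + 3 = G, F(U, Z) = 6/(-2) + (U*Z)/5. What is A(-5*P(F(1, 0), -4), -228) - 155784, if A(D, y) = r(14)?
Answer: -1713615/11 ≈ -1.5578e+5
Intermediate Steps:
F(U, Z) = -3 + U*Z/5 (F(U, Z) = 6*(-½) + (U*Z)*(⅕) = -3 + U*Z/5)
r(G) = 9/(-3 + G)
P(l, M) = 6 (P(l, M) = 4 + 2 = 6)
A(D, y) = 9/11 (A(D, y) = 9/(-3 + 14) = 9/11)
A(-5*P(F(1, 0), -4), -228) - 155784 = 9/11 - 155784 = -1713615/11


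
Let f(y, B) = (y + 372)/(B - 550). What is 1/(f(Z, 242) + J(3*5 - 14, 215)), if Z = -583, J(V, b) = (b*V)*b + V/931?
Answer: 40964/1893589007 ≈ 2.1633e-5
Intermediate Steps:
J(V, b) = V/931 + V*b**2 (J(V, b) = (V*b)*b + V*(1/931) = V*b**2 + V/931 = V/931 + V*b**2)
f(y, B) = (372 + y)/(-550 + B)
1/(f(Z, 242) + J(3*5 - 14, 215)) = 1/((372 - 583)/(-550 + 242) + (3*5 - 14)*(1/931 + 215**2)) = 1/(-211/(-308) + (15 - 14)*(1/931 + 46225)) = 1/(-1/308*(-211) + 1*(43035476/931)) = 1/(211/308 + 43035476/931) = 1/(1893589007/40964) = 40964/1893589007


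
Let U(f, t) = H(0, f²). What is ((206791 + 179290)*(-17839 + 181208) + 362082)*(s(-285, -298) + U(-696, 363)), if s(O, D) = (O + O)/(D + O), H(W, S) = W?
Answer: 35952196513470/583 ≈ 6.1668e+10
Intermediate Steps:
s(O, D) = 2*O/(D + O) (s(O, D) = (2*O)/(D + O) = 2*O/(D + O))
U(f, t) = 0
((206791 + 179290)*(-17839 + 181208) + 362082)*(s(-285, -298) + U(-696, 363)) = ((206791 + 179290)*(-17839 + 181208) + 362082)*(2*(-285)/(-298 - 285) + 0) = (386081*163369 + 362082)*(2*(-285)/(-583) + 0) = (63073666889 + 362082)*(2*(-285)*(-1/583) + 0) = 63074028971*(570/583 + 0) = 63074028971*(570/583) = 35952196513470/583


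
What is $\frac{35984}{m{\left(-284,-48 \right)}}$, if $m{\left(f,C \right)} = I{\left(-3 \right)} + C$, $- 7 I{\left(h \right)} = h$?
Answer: $- \frac{251888}{333} \approx -756.42$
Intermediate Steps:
$I{\left(h \right)} = - \frac{h}{7}$
$m{\left(f,C \right)} = \frac{3}{7} + C$ ($m{\left(f,C \right)} = \left(- \frac{1}{7}\right) \left(-3\right) + C = \frac{3}{7} + C$)
$\frac{35984}{m{\left(-284,-48 \right)}} = \frac{35984}{\frac{3}{7} - 48} = \frac{35984}{- \frac{333}{7}} = 35984 \left(- \frac{7}{333}\right) = - \frac{251888}{333}$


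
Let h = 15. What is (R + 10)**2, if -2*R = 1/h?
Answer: 89401/900 ≈ 99.334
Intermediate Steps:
R = -1/30 (R = -1/2/15 = -1/2*1/15 = -1/30 ≈ -0.033333)
(R + 10)**2 = (-1/30 + 10)**2 = (299/30)**2 = 89401/900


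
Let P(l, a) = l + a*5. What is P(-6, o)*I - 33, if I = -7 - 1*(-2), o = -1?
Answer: 22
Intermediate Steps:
P(l, a) = l + 5*a
I = -5 (I = -7 + 2 = -5)
P(-6, o)*I - 33 = (-6 + 5*(-1))*(-5) - 33 = (-6 - 5)*(-5) - 33 = -11*(-5) - 33 = 55 - 33 = 22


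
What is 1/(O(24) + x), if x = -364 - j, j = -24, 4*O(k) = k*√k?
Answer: -85/28684 - 3*√6/28684 ≈ -0.0032195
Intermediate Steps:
O(k) = k^(3/2)/4 (O(k) = (k*√k)/4 = k^(3/2)/4)
x = -340 (x = -364 - 1*(-24) = -364 + 24 = -340)
1/(O(24) + x) = 1/(24^(3/2)/4 - 340) = 1/((48*√6)/4 - 340) = 1/(12*√6 - 340) = 1/(-340 + 12*√6)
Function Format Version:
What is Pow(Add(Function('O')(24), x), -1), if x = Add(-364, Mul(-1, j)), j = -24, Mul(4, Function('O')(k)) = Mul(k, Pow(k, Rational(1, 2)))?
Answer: Add(Rational(-85, 28684), Mul(Rational(-3, 28684), Pow(6, Rational(1, 2)))) ≈ -0.0032195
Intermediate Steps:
Function('O')(k) = Mul(Rational(1, 4), Pow(k, Rational(3, 2))) (Function('O')(k) = Mul(Rational(1, 4), Mul(k, Pow(k, Rational(1, 2)))) = Mul(Rational(1, 4), Pow(k, Rational(3, 2))))
x = -340 (x = Add(-364, Mul(-1, -24)) = Add(-364, 24) = -340)
Pow(Add(Function('O')(24), x), -1) = Pow(Add(Mul(Rational(1, 4), Pow(24, Rational(3, 2))), -340), -1) = Pow(Add(Mul(Rational(1, 4), Mul(48, Pow(6, Rational(1, 2)))), -340), -1) = Pow(Add(Mul(12, Pow(6, Rational(1, 2))), -340), -1) = Pow(Add(-340, Mul(12, Pow(6, Rational(1, 2)))), -1)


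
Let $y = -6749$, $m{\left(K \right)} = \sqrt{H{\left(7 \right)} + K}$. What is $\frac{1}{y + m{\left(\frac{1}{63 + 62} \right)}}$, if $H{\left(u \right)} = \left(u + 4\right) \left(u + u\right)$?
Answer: $- \frac{843625}{5693605874} - \frac{15 \sqrt{10695}}{5693605874} \approx -0.00014844$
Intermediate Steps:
$H{\left(u \right)} = 2 u \left(4 + u\right)$ ($H{\left(u \right)} = \left(4 + u\right) 2 u = 2 u \left(4 + u\right)$)
$m{\left(K \right)} = \sqrt{154 + K}$ ($m{\left(K \right)} = \sqrt{2 \cdot 7 \left(4 + 7\right) + K} = \sqrt{2 \cdot 7 \cdot 11 + K} = \sqrt{154 + K}$)
$\frac{1}{y + m{\left(\frac{1}{63 + 62} \right)}} = \frac{1}{-6749 + \sqrt{154 + \frac{1}{63 + 62}}} = \frac{1}{-6749 + \sqrt{154 + \frac{1}{125}}} = \frac{1}{-6749 + \sqrt{\frac{19251}{125}}} = \frac{1}{-6749 + \frac{3 \sqrt{10695}}{25}}$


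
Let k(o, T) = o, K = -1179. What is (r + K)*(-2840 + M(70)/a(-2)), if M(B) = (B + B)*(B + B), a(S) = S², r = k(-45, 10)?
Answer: -2521440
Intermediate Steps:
r = -45
M(B) = 4*B² (M(B) = (2*B)*(2*B) = 4*B²)
(r + K)*(-2840 + M(70)/a(-2)) = (-45 - 1179)*(-2840 + (4*70²)/((-2)²)) = -1224*(-2840 + (4*4900)/4) = -1224*(-2840 + 19600*(¼)) = -1224*(-2840 + 4900) = -1224*2060 = -2521440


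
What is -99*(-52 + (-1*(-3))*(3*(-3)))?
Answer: 7821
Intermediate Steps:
-99*(-52 + (-1*(-3))*(3*(-3))) = -99*(-52 + 3*(-9)) = -99*(-52 - 27) = -99*(-79) = 7821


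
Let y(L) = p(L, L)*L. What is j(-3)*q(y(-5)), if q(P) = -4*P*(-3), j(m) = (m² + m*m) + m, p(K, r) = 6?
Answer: -5400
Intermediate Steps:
j(m) = m + 2*m² (j(m) = (m² + m²) + m = 2*m² + m = m + 2*m²)
y(L) = 6*L
q(P) = 12*P
j(-3)*q(y(-5)) = (-3*(1 + 2*(-3)))*(12*(6*(-5))) = (-3*(1 - 6))*(12*(-30)) = -3*(-5)*(-360) = 15*(-360) = -5400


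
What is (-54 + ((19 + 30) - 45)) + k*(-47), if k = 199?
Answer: -9403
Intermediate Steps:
(-54 + ((19 + 30) - 45)) + k*(-47) = (-54 + ((19 + 30) - 45)) + 199*(-47) = (-54 + (49 - 45)) - 9353 = (-54 + 4) - 9353 = -50 - 9353 = -9403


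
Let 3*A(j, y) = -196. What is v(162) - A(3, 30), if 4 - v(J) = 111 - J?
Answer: 361/3 ≈ 120.33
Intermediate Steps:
A(j, y) = -196/3 (A(j, y) = (⅓)*(-196) = -196/3)
v(J) = -107 + J (v(J) = 4 - (111 - J) = 4 + (-111 + J) = -107 + J)
v(162) - A(3, 30) = (-107 + 162) - 1*(-196/3) = 55 + 196/3 = 361/3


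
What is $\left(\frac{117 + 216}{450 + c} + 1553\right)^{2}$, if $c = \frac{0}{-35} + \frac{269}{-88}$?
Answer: $\frac{2727884960161}{1129969} \approx 2.4141 \cdot 10^{6}$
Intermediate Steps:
$c = - \frac{269}{88}$ ($c = 0 \left(- \frac{1}{35}\right) + 269 \left(- \frac{1}{88}\right) = 0 - \frac{269}{88} = - \frac{269}{88} \approx -3.0568$)
$\left(\frac{117 + 216}{450 + c} + 1553\right)^{2} = \left(\frac{117 + 216}{450 - \frac{269}{88}} + 1553\right)^{2} = \left(\frac{333}{\frac{39331}{88}} + 1553\right)^{2} = \left(333 \cdot \frac{88}{39331} + 1553\right)^{2} = \left(\frac{792}{1063} + 1553\right)^{2} = \left(\frac{1651631}{1063}\right)^{2} = \frac{2727884960161}{1129969}$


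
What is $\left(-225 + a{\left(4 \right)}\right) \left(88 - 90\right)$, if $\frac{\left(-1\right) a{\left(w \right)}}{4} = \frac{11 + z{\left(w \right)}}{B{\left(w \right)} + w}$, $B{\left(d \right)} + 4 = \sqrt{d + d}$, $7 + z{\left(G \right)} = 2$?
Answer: $450 + 12 \sqrt{2} \approx 466.97$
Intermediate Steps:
$z{\left(G \right)} = -5$ ($z{\left(G \right)} = -7 + 2 = -5$)
$B{\left(d \right)} = -4 + \sqrt{2} \sqrt{d}$ ($B{\left(d \right)} = -4 + \sqrt{d + d} = -4 + \sqrt{2 d} = -4 + \sqrt{2} \sqrt{d}$)
$a{\left(w \right)} = - \frac{24}{-4 + w + \sqrt{2} \sqrt{w}}$ ($a{\left(w \right)} = - 4 \frac{11 - 5}{\left(-4 + \sqrt{2} \sqrt{w}\right) + w} = - 4 \frac{6}{-4 + w + \sqrt{2} \sqrt{w}} = - \frac{24}{-4 + w + \sqrt{2} \sqrt{w}}$)
$\left(-225 + a{\left(4 \right)}\right) \left(88 - 90\right) = \left(-225 - \frac{24}{-4 + 4 + \sqrt{2} \sqrt{4}}\right) \left(88 - 90\right) = \left(-225 - \frac{24}{-4 + 4 + \sqrt{2} \cdot 2}\right) \left(-2\right) = \left(-225 - \frac{24}{-4 + 4 + 2 \sqrt{2}}\right) \left(-2\right) = \left(-225 - \frac{24}{2 \sqrt{2}}\right) \left(-2\right) = \left(-225 - 24 \frac{\sqrt{2}}{4}\right) \left(-2\right) = \left(-225 - 6 \sqrt{2}\right) \left(-2\right) = 450 + 12 \sqrt{2}$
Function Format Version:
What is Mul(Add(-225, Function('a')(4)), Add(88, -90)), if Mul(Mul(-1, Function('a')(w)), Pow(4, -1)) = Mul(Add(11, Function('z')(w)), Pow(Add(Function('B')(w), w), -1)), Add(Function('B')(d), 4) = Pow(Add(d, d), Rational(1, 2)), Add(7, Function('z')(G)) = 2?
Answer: Add(450, Mul(12, Pow(2, Rational(1, 2)))) ≈ 466.97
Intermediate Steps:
Function('z')(G) = -5 (Function('z')(G) = Add(-7, 2) = -5)
Function('B')(d) = Add(-4, Mul(Pow(2, Rational(1, 2)), Pow(d, Rational(1, 2)))) (Function('B')(d) = Add(-4, Pow(Add(d, d), Rational(1, 2))) = Add(-4, Pow(Mul(2, d), Rational(1, 2))) = Add(-4, Mul(Pow(2, Rational(1, 2)), Pow(d, Rational(1, 2)))))
Function('a')(w) = Mul(-24, Pow(Add(-4, w, Mul(Pow(2, Rational(1, 2)), Pow(w, Rational(1, 2)))), -1)) (Function('a')(w) = Mul(-4, Mul(Add(11, -5), Pow(Add(Add(-4, Mul(Pow(2, Rational(1, 2)), Pow(w, Rational(1, 2)))), w), -1))) = Mul(-4, Mul(6, Pow(Add(-4, w, Mul(Pow(2, Rational(1, 2)), Pow(w, Rational(1, 2)))), -1))) = Mul(-24, Pow(Add(-4, w, Mul(Pow(2, Rational(1, 2)), Pow(w, Rational(1, 2)))), -1)))
Mul(Add(-225, Function('a')(4)), Add(88, -90)) = Mul(Add(-225, Mul(-24, Pow(Add(-4, 4, Mul(Pow(2, Rational(1, 2)), Pow(4, Rational(1, 2)))), -1))), Add(88, -90)) = Mul(Add(-225, Mul(-24, Pow(Add(-4, 4, Mul(Pow(2, Rational(1, 2)), 2)), -1))), -2) = Mul(Add(-225, Mul(-24, Pow(Add(-4, 4, Mul(2, Pow(2, Rational(1, 2)))), -1))), -2) = Mul(Add(-225, Mul(-24, Pow(Mul(2, Pow(2, Rational(1, 2))), -1))), -2) = Mul(Add(-225, Mul(-24, Mul(Rational(1, 4), Pow(2, Rational(1, 2))))), -2) = Mul(Add(-225, Mul(-6, Pow(2, Rational(1, 2)))), -2) = Add(450, Mul(12, Pow(2, Rational(1, 2))))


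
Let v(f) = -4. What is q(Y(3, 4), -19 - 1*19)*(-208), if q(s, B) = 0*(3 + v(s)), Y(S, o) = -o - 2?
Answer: 0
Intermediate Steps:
Y(S, o) = -2 - o
q(s, B) = 0 (q(s, B) = 0*(3 - 4) = 0*(-1) = 0)
q(Y(3, 4), -19 - 1*19)*(-208) = 0*(-208) = 0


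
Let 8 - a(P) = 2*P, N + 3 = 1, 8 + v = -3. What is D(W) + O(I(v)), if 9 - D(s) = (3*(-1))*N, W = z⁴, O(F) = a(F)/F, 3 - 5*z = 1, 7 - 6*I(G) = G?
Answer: 11/3 ≈ 3.6667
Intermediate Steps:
v = -11 (v = -8 - 3 = -11)
I(G) = 7/6 - G/6
z = ⅖ (z = ⅗ - ⅕*1 = ⅗ - ⅕ = ⅖ ≈ 0.40000)
N = -2 (N = -3 + 1 = -2)
a(P) = 8 - 2*P
O(F) = (8 - 2*F)/F
W = 16/625 (W = (⅖)⁴ = 16/625 ≈ 0.025600)
D(s) = 3 (D(s) = 9 - 3*(-1)*(-2) = 9 - (-3)*(-2) = 9 - 1*6 = 9 - 6 = 3)
D(W) + O(I(v)) = 3 + (-2 + 8/(7/6 - ⅙*(-11))) = 3 + (-2 + 8/(7/6 + 11/6)) = 3 + (-2 + 8/3) = 3 + ⅔ = 11/3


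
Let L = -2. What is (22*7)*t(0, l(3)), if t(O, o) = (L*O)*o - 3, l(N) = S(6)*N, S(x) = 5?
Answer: -462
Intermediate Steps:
l(N) = 5*N
t(O, o) = -3 - 2*O*o (t(O, o) = (-2*O)*o - 3 = -2*O*o - 3 = -3 - 2*O*o)
(22*7)*t(0, l(3)) = (22*7)*(-3 - 2*0*5*3) = 154*(-3 - 2*0*15) = 154*(-3 + 0) = 154*(-3) = -462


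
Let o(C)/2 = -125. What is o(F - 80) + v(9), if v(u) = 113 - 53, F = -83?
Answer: -190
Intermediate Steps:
v(u) = 60
o(C) = -250 (o(C) = 2*(-125) = -250)
o(F - 80) + v(9) = -250 + 60 = -190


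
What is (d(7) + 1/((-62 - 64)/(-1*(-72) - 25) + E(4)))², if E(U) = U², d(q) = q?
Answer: 19616041/391876 ≈ 50.057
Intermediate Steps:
(d(7) + 1/((-62 - 64)/(-1*(-72) - 25) + E(4)))² = (7 + 1/((-62 - 64)/(-1*(-72) - 25) + 4²))² = (7 + 1/(-126/(72 - 25) + 16))² = (7 + 1/(-126/47 + 16))² = (7 + 1/(626/47))² = (7 + 47/626)² = (4429/626)² = 19616041/391876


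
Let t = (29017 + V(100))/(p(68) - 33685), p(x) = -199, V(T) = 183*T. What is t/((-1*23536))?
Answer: 47317/797493824 ≈ 5.9332e-5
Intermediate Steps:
t = -47317/33884 (t = (29017 + 183*100)/(-199 - 33685) = (29017 + 18300)/(-33884) = 47317*(-1/33884) = -47317/33884 ≈ -1.3964)
t/((-1*23536)) = -47317/(33884*((-1*23536))) = -47317/33884/(-23536) = -47317/33884*(-1/23536) = 47317/797493824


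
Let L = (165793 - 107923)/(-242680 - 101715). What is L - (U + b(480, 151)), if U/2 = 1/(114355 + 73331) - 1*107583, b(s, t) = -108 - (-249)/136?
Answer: 189240973069093459/879078431592 ≈ 2.1527e+5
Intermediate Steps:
b(s, t) = -14439/136 (b(s, t) = -108 - (-249)/136 = -108 - 1*(-249/136) = -108 + 249/136 = -14439/136)
U = -20191822937/93843 (U = 2*(1/(114355 + 73331) - 1*107583) = 2*(1/187686 - 107583) = 2*(-20191822937/187686) = -20191822937/93843 ≈ -2.1517e+5)
L = -11574/68879 (L = 57870/(-344395) = 57870*(-1/344395) = -11574/68879 ≈ -0.16803)
L - (U + b(480, 151)) = -11574/68879 - (-20191822937/93843 - 14439/136) = -11574/68879 - 1*(-2747442918509/12762648) = -11574/68879 + 2747442918509/12762648 = 189240973069093459/879078431592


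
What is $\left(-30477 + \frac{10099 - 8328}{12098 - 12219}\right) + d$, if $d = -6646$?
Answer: $- \frac{408514}{11} \approx -37138.0$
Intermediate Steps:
$\left(-30477 + \frac{10099 - 8328}{12098 - 12219}\right) + d = \left(-30477 + \frac{10099 - 8328}{12098 - 12219}\right) - 6646 = \left(-30477 + \frac{1771}{-121}\right) - 6646 = \left(-30477 + 1771 \left(- \frac{1}{121}\right)\right) - 6646 = \left(-30477 - \frac{161}{11}\right) - 6646 = - \frac{335408}{11} - 6646 = - \frac{408514}{11}$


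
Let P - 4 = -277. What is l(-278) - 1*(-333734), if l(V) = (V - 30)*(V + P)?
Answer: 503442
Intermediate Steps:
P = -273 (P = 4 - 277 = -273)
l(V) = (-273 + V)*(-30 + V) (l(V) = (V - 30)*(V - 273) = (-30 + V)*(-273 + V) = (-273 + V)*(-30 + V))
l(-278) - 1*(-333734) = (8190 + (-278)**2 - 303*(-278)) - 1*(-333734) = (8190 + 77284 + 84234) + 333734 = 169708 + 333734 = 503442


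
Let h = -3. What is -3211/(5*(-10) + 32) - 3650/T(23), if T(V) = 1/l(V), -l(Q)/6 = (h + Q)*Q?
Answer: 181335211/18 ≈ 1.0074e+7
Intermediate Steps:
l(Q) = -6*Q*(-3 + Q) (l(Q) = -6*(-3 + Q)*Q = -6*Q*(-3 + Q))
T(V) = 1/(6*V*(3 - V))
-3211/(5*(-10) + 32) - 3650/T(23) = -3211/(5*(-10) + 32) - 3650/((-⅙/(23*(-3 + 23)))) = -3211/(-50 + 32) - 3650/((-⅙*1/23/20)) = -3211/(-18) - 3650/((-⅙*1/23*1/20)) = -3211*(-1/18) - 3650/(-1/2760) = 3211/18 - 3650*(-2760) = 3211/18 + 10074000 = 181335211/18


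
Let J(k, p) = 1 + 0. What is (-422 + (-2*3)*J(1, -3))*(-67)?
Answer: 28676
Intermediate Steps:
J(k, p) = 1
(-422 + (-2*3)*J(1, -3))*(-67) = (-422 - 2*3*1)*(-67) = (-422 - 6*1)*(-67) = (-422 - 6)*(-67) = -428*(-67) = 28676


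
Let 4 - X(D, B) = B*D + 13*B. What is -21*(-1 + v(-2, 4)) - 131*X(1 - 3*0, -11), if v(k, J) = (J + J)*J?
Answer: -21349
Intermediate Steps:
X(D, B) = 4 - 13*B - B*D (X(D, B) = 4 - (B*D + 13*B) = 4 - (13*B + B*D) = 4 + (-13*B - B*D) = 4 - 13*B - B*D)
v(k, J) = 2*J² (v(k, J) = (2*J)*J = 2*J²)
-21*(-1 + v(-2, 4)) - 131*X(1 - 3*0, -11) = -21*(-1 + 2*4²) - 131*(4 - 13*(-11) - 1*(-11)*(1 - 3*0)) = -21*(-1 + 2*16) - 131*(4 + 143 - 1*(-11)*(1 + 0)) = -21*(-1 + 32) - 131*(4 + 143 - 1*(-11)*1) = -21*31 - 131*(4 + 143 + 11) = -651 - 131*158 = -651 - 20698 = -21349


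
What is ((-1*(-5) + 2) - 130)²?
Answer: 15129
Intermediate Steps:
((-1*(-5) + 2) - 130)² = ((5 + 2) - 130)² = (7 - 130)² = (-123)² = 15129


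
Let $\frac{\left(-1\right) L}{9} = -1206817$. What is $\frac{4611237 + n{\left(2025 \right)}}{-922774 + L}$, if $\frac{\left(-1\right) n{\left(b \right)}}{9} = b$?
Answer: $\frac{4593012}{9938579} \approx 0.46214$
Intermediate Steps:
$L = 10861353$ ($L = \left(-9\right) \left(-1206817\right) = 10861353$)
$n{\left(b \right)} = - 9 b$
$\frac{4611237 + n{\left(2025 \right)}}{-922774 + L} = \frac{4611237 - 18225}{-922774 + 10861353} = \frac{4611237 - 18225}{9938579} = 4593012 \cdot \frac{1}{9938579} = \frac{4593012}{9938579}$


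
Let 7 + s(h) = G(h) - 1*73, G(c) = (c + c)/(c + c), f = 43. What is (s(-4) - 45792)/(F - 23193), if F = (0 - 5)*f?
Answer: 6553/3344 ≈ 1.9596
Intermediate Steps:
G(c) = 1 (G(c) = (2*c)/((2*c)) = (2*c)*(1/(2*c)) = 1)
F = -215 (F = (0 - 5)*43 = -5*43 = -215)
s(h) = -79 (s(h) = -7 + (1 - 1*73) = -7 + (1 - 73) = -7 - 72 = -79)
(s(-4) - 45792)/(F - 23193) = (-79 - 45792)/(-215 - 23193) = -45871/(-23408) = -45871*(-1/23408) = 6553/3344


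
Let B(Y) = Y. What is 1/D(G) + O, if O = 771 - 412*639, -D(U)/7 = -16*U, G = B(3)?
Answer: -88198991/336 ≈ -2.6250e+5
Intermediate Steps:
G = 3
D(U) = 112*U (D(U) = -(-112)*U = 112*U)
O = -262497 (O = 771 - 263268 = -262497)
1/D(G) + O = 1/(112*3) - 262497 = 1/336 - 262497 = -88198991/336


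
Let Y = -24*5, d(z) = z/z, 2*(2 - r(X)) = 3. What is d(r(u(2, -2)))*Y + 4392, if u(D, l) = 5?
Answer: 4272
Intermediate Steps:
r(X) = ½ (r(X) = 2 - ½*3 = 2 - 3/2 = ½)
d(z) = 1
Y = -120
d(r(u(2, -2)))*Y + 4392 = 1*(-120) + 4392 = -120 + 4392 = 4272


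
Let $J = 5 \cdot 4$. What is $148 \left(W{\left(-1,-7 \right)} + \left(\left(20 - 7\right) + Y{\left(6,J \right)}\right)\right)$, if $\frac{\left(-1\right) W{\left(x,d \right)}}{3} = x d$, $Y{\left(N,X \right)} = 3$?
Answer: $-740$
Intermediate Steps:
$J = 20$
$W{\left(x,d \right)} = - 3 d x$ ($W{\left(x,d \right)} = - 3 x d = - 3 d x$)
$148 \left(W{\left(-1,-7 \right)} + \left(\left(20 - 7\right) + Y{\left(6,J \right)}\right)\right) = 148 \left(\left(-3\right) \left(-7\right) \left(-1\right) + \left(\left(20 - 7\right) + 3\right)\right) = 148 \left(-21 + \left(13 + 3\right)\right) = 148 \left(-21 + 16\right) = 148 \left(-5\right) = -740$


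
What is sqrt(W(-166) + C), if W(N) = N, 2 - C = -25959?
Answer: sqrt(25795) ≈ 160.61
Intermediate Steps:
C = 25961 (C = 2 - 1*(-25959) = 2 + 25959 = 25961)
sqrt(W(-166) + C) = sqrt(-166 + 25961) = sqrt(25795)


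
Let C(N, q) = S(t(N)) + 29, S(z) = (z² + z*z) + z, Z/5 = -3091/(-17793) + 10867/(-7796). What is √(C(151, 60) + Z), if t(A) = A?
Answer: √24466756505082225033/23119038 ≈ 213.95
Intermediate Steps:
Z = -846295475/138714228 (Z = 5*(-3091/(-17793) + 10867/(-7796)) = 5*(-3091*(-1/17793) + 10867*(-1/7796)) = 5*(3091/17793 - 10867/7796) = 5*(-169259095/138714228) = -846295475/138714228 ≈ -6.1010)
S(z) = z + 2*z² (S(z) = (z² + z²) + z = 2*z² + z = z + 2*z²)
C(N, q) = 29 + N*(1 + 2*N) (C(N, q) = N*(1 + 2*N) + 29 = 29 + N*(1 + 2*N))
√(C(151, 60) + Z) = √((29 + 151*(1 + 2*151)) - 846295475/138714228) = √((29 + 151*(1 + 302)) - 846295475/138714228) = √((29 + 151*303) - 846295475/138714228) = √((29 + 45753) - 846295475/138714228) = √(45782 - 846295475/138714228) = √(6349768490821/138714228) = √24466756505082225033/23119038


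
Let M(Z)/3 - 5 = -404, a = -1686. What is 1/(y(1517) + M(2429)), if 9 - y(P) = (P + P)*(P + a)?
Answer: 1/511558 ≈ 1.9548e-6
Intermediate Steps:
M(Z) = -1197 (M(Z) = 15 + 3*(-404) = 15 - 1212 = -1197)
y(P) = 9 - 2*P*(-1686 + P) (y(P) = 9 - (P + P)*(P - 1686) = 9 - 2*P*(-1686 + P))
1/(y(1517) + M(2429)) = 1/((9 - 2*1517² + 3372*1517) - 1197) = 1/((9 - 2*2301289 + 5115324) - 1197) = 1/((9 - 4602578 + 5115324) - 1197) = 1/(512755 - 1197) = 1/511558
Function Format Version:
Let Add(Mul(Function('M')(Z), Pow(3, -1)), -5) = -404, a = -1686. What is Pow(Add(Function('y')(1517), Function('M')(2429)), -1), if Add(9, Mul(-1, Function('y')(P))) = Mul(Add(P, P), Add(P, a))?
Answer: Rational(1, 511558) ≈ 1.9548e-6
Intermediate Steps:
Function('M')(Z) = -1197 (Function('M')(Z) = Add(15, Mul(3, -404)) = Add(15, -1212) = -1197)
Function('y')(P) = Add(9, Mul(-2, P, Add(-1686, P))) (Function('y')(P) = Add(9, Mul(-1, Mul(Add(P, P), Add(P, -1686)))) = Add(9, Mul(-1, Mul(Mul(2, P), Add(-1686, P)))) = Add(9, Mul(-1, Mul(2, P, Add(-1686, P)))) = Add(9, Mul(-2, P, Add(-1686, P))))
Pow(Add(Function('y')(1517), Function('M')(2429)), -1) = Pow(Add(Add(9, Mul(-2, Pow(1517, 2)), Mul(3372, 1517)), -1197), -1) = Pow(Add(Add(9, Mul(-2, 2301289), 5115324), -1197), -1) = Pow(Add(Add(9, -4602578, 5115324), -1197), -1) = Pow(Add(512755, -1197), -1) = Pow(511558, -1) = Rational(1, 511558)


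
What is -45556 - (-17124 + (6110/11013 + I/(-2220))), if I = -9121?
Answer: -77249333477/2716540 ≈ -28437.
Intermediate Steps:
-45556 - (-17124 + (6110/11013 + I/(-2220))) = -45556 - (-17124 + (6110/11013 - 9121/(-2220))) = -45556 - (-17124 + (6110*(1/11013) - 9121*(-1/2220))) = -45556 - (-17124 + (6110/11013 + 9121/2220)) = -45556 - (-17124 + 12668197/2716540) = -45556 - 1*(-46505362763/2716540) = -45556 + 46505362763/2716540 = -77249333477/2716540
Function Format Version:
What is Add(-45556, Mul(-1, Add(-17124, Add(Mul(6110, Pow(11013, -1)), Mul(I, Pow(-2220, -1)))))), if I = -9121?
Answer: Rational(-77249333477, 2716540) ≈ -28437.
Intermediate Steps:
Add(-45556, Mul(-1, Add(-17124, Add(Mul(6110, Pow(11013, -1)), Mul(I, Pow(-2220, -1)))))) = Add(-45556, Mul(-1, Add(-17124, Add(Mul(6110, Pow(11013, -1)), Mul(-9121, Pow(-2220, -1)))))) = Add(-45556, Mul(-1, Add(-17124, Add(Mul(6110, Rational(1, 11013)), Mul(-9121, Rational(-1, 2220)))))) = Add(-45556, Mul(-1, Add(-17124, Add(Rational(6110, 11013), Rational(9121, 2220))))) = Add(-45556, Mul(-1, Add(-17124, Rational(12668197, 2716540)))) = Add(-45556, Mul(-1, Rational(-46505362763, 2716540))) = Add(-45556, Rational(46505362763, 2716540)) = Rational(-77249333477, 2716540)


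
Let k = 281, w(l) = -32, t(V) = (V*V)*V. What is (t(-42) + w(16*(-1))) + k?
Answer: -73839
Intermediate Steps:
t(V) = V³ (t(V) = V²*V = V³)
(t(-42) + w(16*(-1))) + k = ((-42)³ - 32) + 281 = (-74088 - 32) + 281 = -74120 + 281 = -73839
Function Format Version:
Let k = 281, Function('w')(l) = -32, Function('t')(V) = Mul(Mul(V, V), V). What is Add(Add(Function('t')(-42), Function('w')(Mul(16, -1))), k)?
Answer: -73839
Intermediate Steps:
Function('t')(V) = Pow(V, 3) (Function('t')(V) = Mul(Pow(V, 2), V) = Pow(V, 3))
Add(Add(Function('t')(-42), Function('w')(Mul(16, -1))), k) = Add(Add(Pow(-42, 3), -32), 281) = Add(Add(-74088, -32), 281) = Add(-74120, 281) = -73839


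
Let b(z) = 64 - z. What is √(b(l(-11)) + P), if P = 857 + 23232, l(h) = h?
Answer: 2*√6041 ≈ 155.45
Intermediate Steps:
P = 24089
√(b(l(-11)) + P) = √((64 - 1*(-11)) + 24089) = √((64 + 11) + 24089) = √(75 + 24089) = √24164 = 2*√6041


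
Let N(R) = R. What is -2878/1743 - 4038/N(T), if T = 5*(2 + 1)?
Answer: -2360468/8715 ≈ -270.85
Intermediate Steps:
T = 15 (T = 5*3 = 15)
-2878/1743 - 4038/N(T) = -2878/1743 - 4038/15 = -2878*1/1743 - 4038*1/15 = -2878/1743 - 1346/5 = -2360468/8715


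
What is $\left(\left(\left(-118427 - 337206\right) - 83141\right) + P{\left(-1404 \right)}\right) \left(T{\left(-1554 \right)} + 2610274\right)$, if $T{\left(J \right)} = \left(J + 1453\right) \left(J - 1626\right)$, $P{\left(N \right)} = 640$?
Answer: $-1577515066836$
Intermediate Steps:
$T{\left(J \right)} = \left(-1626 + J\right) \left(1453 + J\right)$ ($T{\left(J \right)} = \left(1453 + J\right) \left(-1626 + J\right) = \left(-1626 + J\right) \left(1453 + J\right)$)
$\left(\left(\left(-118427 - 337206\right) - 83141\right) + P{\left(-1404 \right)}\right) \left(T{\left(-1554 \right)} + 2610274\right) = \left(\left(\left(-118427 - 337206\right) - 83141\right) + 640\right) \left(\left(-2362578 + \left(-1554\right)^{2} - -268842\right) + 2610274\right) = \left(\left(-455633 - 83141\right) + 640\right) \left(\left(-2362578 + 2414916 + 268842\right) + 2610274\right) = \left(-538774 + 640\right) \left(321180 + 2610274\right) = \left(-538134\right) 2931454 = -1577515066836$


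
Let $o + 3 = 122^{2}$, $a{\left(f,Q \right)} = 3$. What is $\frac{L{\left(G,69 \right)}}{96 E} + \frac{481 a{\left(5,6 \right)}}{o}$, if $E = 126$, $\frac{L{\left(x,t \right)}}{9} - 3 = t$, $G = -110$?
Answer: $\frac{125451}{833336} \approx 0.15054$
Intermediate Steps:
$L{\left(x,t \right)} = 27 + 9 t$
$o = 14881$ ($o = -3 + 122^{2} = -3 + 14884 = 14881$)
$\frac{L{\left(G,69 \right)}}{96 E} + \frac{481 a{\left(5,6 \right)}}{o} = \frac{27 + 9 \cdot 69}{96 \cdot 126} + \frac{481 \cdot 3}{14881} = \frac{27 + 621}{12096} + 1443 \cdot \frac{1}{14881} = 648 \cdot \frac{1}{12096} + \frac{1443}{14881} = \frac{3}{56} + \frac{1443}{14881} = \frac{125451}{833336}$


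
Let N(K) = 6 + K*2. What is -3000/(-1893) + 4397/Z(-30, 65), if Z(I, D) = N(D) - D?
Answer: 2845507/44801 ≈ 63.514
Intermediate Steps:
N(K) = 6 + 2*K
Z(I, D) = 6 + D (Z(I, D) = (6 + 2*D) - D = 6 + D)
-3000/(-1893) + 4397/Z(-30, 65) = -3000/(-1893) + 4397/(6 + 65) = -3000*(-1/1893) + 4397/71 = 1000/631 + 4397*(1/71) = 1000/631 + 4397/71 = 2845507/44801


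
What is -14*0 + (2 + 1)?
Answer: 3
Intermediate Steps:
-14*0 + (2 + 1) = 0 + 3 = 3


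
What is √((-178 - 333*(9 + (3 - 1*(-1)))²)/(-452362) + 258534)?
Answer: √52904194487858206/452362 ≈ 508.46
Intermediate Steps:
√((-178 - 333*(9 + (3 - 1*(-1)))²)/(-452362) + 258534) = √((-178 - 333*(9 + (3 + 1))²)*(-1/452362) + 258534) = √((-178 - 333*(9 + 4)²)*(-1/452362) + 258534) = √((-178 - 333*13²)*(-1/452362) + 258534) = √((-178 - 333*169)*(-1/452362) + 258534) = √((-178 - 56277)*(-1/452362) + 258534) = √(-56455*(-1/452362) + 258534) = √(56455/452362 + 258534) = √(116951013763/452362) = √52904194487858206/452362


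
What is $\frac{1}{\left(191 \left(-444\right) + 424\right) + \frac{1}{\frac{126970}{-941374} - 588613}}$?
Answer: $- \frac{277052550616}{23377694221448767} \approx -1.1851 \cdot 10^{-5}$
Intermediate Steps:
$\frac{1}{\left(191 \left(-444\right) + 424\right) + \frac{1}{\frac{126970}{-941374} - 588613}} = \frac{1}{\left(-84804 + 424\right) + \frac{1}{126970 \left(- \frac{1}{941374}\right) - 588613}} = \frac{1}{-84380 + \frac{1}{- \frac{63485}{470687} - 588613}} = \frac{1}{-84380 + \frac{1}{- \frac{277052550616}{470687}}} = \frac{1}{-84380 - \frac{470687}{277052550616}} = \frac{1}{- \frac{23377694221448767}{277052550616}} = - \frac{277052550616}{23377694221448767}$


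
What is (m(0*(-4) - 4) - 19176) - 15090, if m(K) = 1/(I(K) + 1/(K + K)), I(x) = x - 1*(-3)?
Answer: -308402/9 ≈ -34267.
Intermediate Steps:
I(x) = 3 + x (I(x) = x + 3 = 3 + x)
m(K) = 1/(3 + K + 1/(2*K)) (m(K) = 1/((3 + K) + 1/(K + K)) = 1/((3 + K) + 1/(2*K)) = 1/(3 + K + 1/(2*K)))
(m(0*(-4) - 4) - 19176) - 15090 = (2*(0*(-4) - 4)/(1 + 2*(0*(-4) - 4)*(3 + (0*(-4) - 4))) - 19176) - 15090 = (2*(0 - 4)/(1 + 2*(0 - 4)*(3 + (0 - 4))) - 19176) - 15090 = (2*(-4)/(1 + 2*(-4)*(3 - 4)) - 19176) - 15090 = (2*(-4)/(1 + 2*(-4)*(-1)) - 19176) - 15090 = (2*(-4)/(1 + 8) - 19176) - 15090 = (2*(-4)/9 - 19176) - 15090 = (2*(-4)*(⅑) - 19176) - 15090 = (-8/9 - 19176) - 15090 = -172592/9 - 15090 = -308402/9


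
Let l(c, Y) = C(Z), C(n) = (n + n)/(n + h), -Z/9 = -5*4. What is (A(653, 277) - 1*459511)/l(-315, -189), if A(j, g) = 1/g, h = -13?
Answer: -3542753197/16620 ≈ -2.1316e+5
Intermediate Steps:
Z = 180 (Z = -(-45)*4 = -9*(-20) = 180)
C(n) = 2*n/(-13 + n) (C(n) = (n + n)/(n - 13) = (2*n)/(-13 + n) = 2*n/(-13 + n))
l(c, Y) = 360/167 (l(c, Y) = 2*180/(-13 + 180) = 2*180/167 = 2*180*(1/167) = 360/167)
(A(653, 277) - 1*459511)/l(-315, -189) = (1/277 - 1*459511)/(360/167) = (1/277 - 459511)*(167/360) = -127284546/277*167/360 = -3542753197/16620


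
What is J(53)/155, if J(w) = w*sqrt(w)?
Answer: 53*sqrt(53)/155 ≈ 2.4893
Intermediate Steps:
J(w) = w**(3/2)
J(53)/155 = 53**(3/2)/155 = (53*sqrt(53))*(1/155) = 53*sqrt(53)/155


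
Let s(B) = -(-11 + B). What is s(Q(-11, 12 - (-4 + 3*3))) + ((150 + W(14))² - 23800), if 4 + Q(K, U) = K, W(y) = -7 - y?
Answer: -7133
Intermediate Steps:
Q(K, U) = -4 + K
s(B) = 11 - B
s(Q(-11, 12 - (-4 + 3*3))) + ((150 + W(14))² - 23800) = (11 - (-4 - 11)) + ((150 + (-7 - 1*14))² - 23800) = (11 - 1*(-15)) + ((150 + (-7 - 14))² - 23800) = (11 + 15) + ((150 - 21)² - 23800) = 26 + (129² - 23800) = 26 + (16641 - 23800) = 26 - 7159 = -7133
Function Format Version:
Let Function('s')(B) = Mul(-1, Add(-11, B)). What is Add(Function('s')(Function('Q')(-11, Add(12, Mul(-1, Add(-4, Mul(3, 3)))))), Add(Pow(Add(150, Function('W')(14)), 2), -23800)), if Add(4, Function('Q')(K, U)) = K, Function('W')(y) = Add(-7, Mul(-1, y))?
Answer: -7133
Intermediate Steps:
Function('Q')(K, U) = Add(-4, K)
Function('s')(B) = Add(11, Mul(-1, B))
Add(Function('s')(Function('Q')(-11, Add(12, Mul(-1, Add(-4, Mul(3, 3)))))), Add(Pow(Add(150, Function('W')(14)), 2), -23800)) = Add(Add(11, Mul(-1, Add(-4, -11))), Add(Pow(Add(150, Add(-7, Mul(-1, 14))), 2), -23800)) = Add(Add(11, Mul(-1, -15)), Add(Pow(Add(150, Add(-7, -14)), 2), -23800)) = Add(Add(11, 15), Add(Pow(Add(150, -21), 2), -23800)) = Add(26, Add(Pow(129, 2), -23800)) = Add(26, Add(16641, -23800)) = Add(26, -7159) = -7133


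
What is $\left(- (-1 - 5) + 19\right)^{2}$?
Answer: $625$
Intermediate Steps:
$\left(- (-1 - 5) + 19\right)^{2} = \left(\left(-1\right) \left(-6\right) + 19\right)^{2} = \left(6 + 19\right)^{2} = 25^{2} = 625$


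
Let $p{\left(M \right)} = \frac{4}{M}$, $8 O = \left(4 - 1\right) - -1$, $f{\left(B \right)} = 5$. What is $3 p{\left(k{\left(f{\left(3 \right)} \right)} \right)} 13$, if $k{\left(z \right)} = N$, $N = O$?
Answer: $312$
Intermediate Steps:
$O = \frac{1}{2}$ ($O = \frac{\left(4 - 1\right) - -1}{8} = \frac{\left(4 - 1\right) + 1}{8} = \frac{3 + 1}{8} = \frac{1}{8} \cdot 4 = \frac{1}{2} \approx 0.5$)
$N = \frac{1}{2} \approx 0.5$
$k{\left(z \right)} = \frac{1}{2}$
$3 p{\left(k{\left(f{\left(3 \right)} \right)} \right)} 13 = 3 \cdot 4 \frac{1}{\frac{1}{2}} \cdot 13 = 3 \cdot 4 \cdot 2 \cdot 13 = 3 \cdot 8 \cdot 13 = 24 \cdot 13 = 312$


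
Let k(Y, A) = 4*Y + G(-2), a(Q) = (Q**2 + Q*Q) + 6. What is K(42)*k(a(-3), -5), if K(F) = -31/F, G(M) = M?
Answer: -1457/21 ≈ -69.381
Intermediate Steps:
a(Q) = 6 + 2*Q**2 (a(Q) = (Q**2 + Q**2) + 6 = 2*Q**2 + 6 = 6 + 2*Q**2)
k(Y, A) = -2 + 4*Y (k(Y, A) = 4*Y - 2 = -2 + 4*Y)
K(42)*k(a(-3), -5) = (-31/42)*(-2 + 4*(6 + 2*(-3)**2)) = (-31*1/42)*(-2 + 4*(6 + 2*9)) = -31*(-2 + 4*(6 + 18))/42 = -31*(-2 + 4*24)/42 = -31*(-2 + 96)/42 = -31/42*94 = -1457/21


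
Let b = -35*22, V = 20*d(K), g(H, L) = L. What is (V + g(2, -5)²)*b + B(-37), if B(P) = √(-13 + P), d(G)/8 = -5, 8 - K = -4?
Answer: 596750 + 5*I*√2 ≈ 5.9675e+5 + 7.0711*I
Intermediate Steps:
K = 12 (K = 8 - 1*(-4) = 8 + 4 = 12)
d(G) = -40 (d(G) = 8*(-5) = -40)
V = -800 (V = 20*(-40) = -800)
b = -770
(V + g(2, -5)²)*b + B(-37) = (-800 + (-5)²)*(-770) + √(-13 - 37) = (-800 + 25)*(-770) + √(-50) = -775*(-770) + 5*I*√2 = 596750 + 5*I*√2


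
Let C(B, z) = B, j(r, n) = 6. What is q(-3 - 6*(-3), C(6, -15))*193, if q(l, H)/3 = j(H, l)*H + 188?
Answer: 129696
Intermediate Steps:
q(l, H) = 564 + 18*H (q(l, H) = 3*(6*H + 188) = 3*(188 + 6*H) = 564 + 18*H)
q(-3 - 6*(-3), C(6, -15))*193 = (564 + 18*6)*193 = (564 + 108)*193 = 672*193 = 129696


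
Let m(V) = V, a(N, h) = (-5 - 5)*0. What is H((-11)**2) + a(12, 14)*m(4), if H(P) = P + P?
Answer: 242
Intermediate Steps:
a(N, h) = 0 (a(N, h) = -10*0 = 0)
H(P) = 2*P
H((-11)**2) + a(12, 14)*m(4) = 2*(-11)**2 + 0*4 = 2*121 + 0 = 242 + 0 = 242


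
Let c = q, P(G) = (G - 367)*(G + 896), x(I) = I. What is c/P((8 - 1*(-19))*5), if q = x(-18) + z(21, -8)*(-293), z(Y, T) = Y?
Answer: 6171/239192 ≈ 0.025799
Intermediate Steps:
P(G) = (-367 + G)*(896 + G)
q = -6171 (q = -18 + 21*(-293) = -18 - 6153 = -6171)
c = -6171
c/P((8 - 1*(-19))*5) = -6171/(-328832 + ((8 - 1*(-19))*5)**2 + 529*((8 - 1*(-19))*5)) = -6171/(-328832 + ((8 + 19)*5)**2 + 529*((8 + 19)*5)) = -6171/(-328832 + (27*5)**2 + 529*(27*5)) = -6171/(-328832 + 135**2 + 529*135) = -6171/(-328832 + 18225 + 71415) = -6171/(-239192) = -6171*(-1/239192) = 6171/239192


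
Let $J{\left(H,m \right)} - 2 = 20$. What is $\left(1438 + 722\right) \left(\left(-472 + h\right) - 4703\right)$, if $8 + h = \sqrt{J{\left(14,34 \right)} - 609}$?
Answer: $-11195280 + 2160 i \sqrt{587} \approx -1.1195 \cdot 10^{7} + 52333.0 i$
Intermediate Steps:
$J{\left(H,m \right)} = 22$ ($J{\left(H,m \right)} = 2 + 20 = 22$)
$h = -8 + i \sqrt{587}$ ($h = -8 + \sqrt{22 - 609} = -8 + \sqrt{-587} = -8 + i \sqrt{587} \approx -8.0 + 24.228 i$)
$\left(1438 + 722\right) \left(\left(-472 + h\right) - 4703\right) = \left(1438 + 722\right) \left(\left(-472 - \left(8 - i \sqrt{587}\right)\right) - 4703\right) = 2160 \left(\left(-480 + i \sqrt{587}\right) - 4703\right) = 2160 \left(-5183 + i \sqrt{587}\right) = -11195280 + 2160 i \sqrt{587}$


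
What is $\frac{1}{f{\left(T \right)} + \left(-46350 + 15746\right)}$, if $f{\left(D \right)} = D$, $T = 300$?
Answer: $- \frac{1}{30304} \approx -3.2999 \cdot 10^{-5}$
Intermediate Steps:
$\frac{1}{f{\left(T \right)} + \left(-46350 + 15746\right)} = \frac{1}{300 + \left(-46350 + 15746\right)} = \frac{1}{300 - 30604} = \frac{1}{-30304} = - \frac{1}{30304}$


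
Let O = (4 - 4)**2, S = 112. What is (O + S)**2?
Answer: 12544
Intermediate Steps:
O = 0 (O = 0**2 = 0)
(O + S)**2 = (0 + 112)**2 = 112**2 = 12544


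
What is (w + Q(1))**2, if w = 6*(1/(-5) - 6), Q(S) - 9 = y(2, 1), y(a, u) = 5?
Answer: 13456/25 ≈ 538.24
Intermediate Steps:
Q(S) = 14 (Q(S) = 9 + 5 = 14)
w = -186/5 (w = 6*(-1/5 - 6) = 6*(-31/5) = -186/5 ≈ -37.200)
(w + Q(1))**2 = (-186/5 + 14)**2 = (-116/5)**2 = 13456/25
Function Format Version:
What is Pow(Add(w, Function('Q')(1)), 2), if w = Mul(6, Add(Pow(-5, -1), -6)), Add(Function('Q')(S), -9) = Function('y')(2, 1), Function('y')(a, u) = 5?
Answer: Rational(13456, 25) ≈ 538.24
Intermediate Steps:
Function('Q')(S) = 14 (Function('Q')(S) = Add(9, 5) = 14)
w = Rational(-186, 5) (w = Mul(6, Add(Rational(-1, 5), -6)) = Mul(6, Rational(-31, 5)) = Rational(-186, 5) ≈ -37.200)
Pow(Add(w, Function('Q')(1)), 2) = Pow(Add(Rational(-186, 5), 14), 2) = Pow(Rational(-116, 5), 2) = Rational(13456, 25)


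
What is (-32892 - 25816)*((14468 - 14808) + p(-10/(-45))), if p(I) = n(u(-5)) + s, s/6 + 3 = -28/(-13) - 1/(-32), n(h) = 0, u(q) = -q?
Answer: 80991073/4 ≈ 2.0248e+7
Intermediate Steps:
s = -1017/208 (s = -18 + 6*(-28/(-13) - 1/(-32)) = -18 + 6*(-28*(-1/13) - 1*(-1/32)) = -18 + 6*(28/13 + 1/32) = -18 + 6*(909/416) = -18 + 2727/208 = -1017/208 ≈ -4.8894)
p(I) = -1017/208 (p(I) = 0 - 1017/208 = -1017/208)
(-32892 - 25816)*((14468 - 14808) + p(-10/(-45))) = (-32892 - 25816)*((14468 - 14808) - 1017/208) = -58708*(-340 - 1017/208) = -58708*(-71737/208) = 80991073/4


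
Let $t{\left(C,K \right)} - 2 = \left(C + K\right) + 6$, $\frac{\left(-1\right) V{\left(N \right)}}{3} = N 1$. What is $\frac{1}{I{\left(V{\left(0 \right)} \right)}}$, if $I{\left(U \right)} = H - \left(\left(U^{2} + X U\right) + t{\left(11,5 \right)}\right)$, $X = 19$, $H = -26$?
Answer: $- \frac{1}{50} \approx -0.02$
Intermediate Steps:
$V{\left(N \right)} = - 3 N$ ($V{\left(N \right)} = - 3 N 1 = - 3 N$)
$t{\left(C,K \right)} = 8 + C + K$ ($t{\left(C,K \right)} = 2 + \left(\left(C + K\right) + 6\right) = 2 + \left(6 + C + K\right) = 8 + C + K$)
$I{\left(U \right)} = -50 - U^{2} - 19 U$ ($I{\left(U \right)} = -26 - \left(\left(U^{2} + 19 U\right) + \left(8 + 11 + 5\right)\right) = -26 - \left(\left(U^{2} + 19 U\right) + 24\right) = -26 - \left(24 + U^{2} + 19 U\right) = -50 - U^{2} - 19 U$)
$\frac{1}{I{\left(V{\left(0 \right)} \right)}} = \frac{1}{-50 - \left(\left(-3\right) 0\right)^{2} - 19 \left(\left(-3\right) 0\right)} = \frac{1}{-50 - 0^{2} - 0} = \frac{1}{-50 - 0 + 0} = \frac{1}{-50 + 0 + 0} = \frac{1}{-50} = - \frac{1}{50}$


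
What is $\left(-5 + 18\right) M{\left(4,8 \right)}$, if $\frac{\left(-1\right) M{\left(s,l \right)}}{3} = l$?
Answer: $-312$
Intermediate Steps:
$M{\left(s,l \right)} = - 3 l$
$\left(-5 + 18\right) M{\left(4,8 \right)} = \left(-5 + 18\right) \left(\left(-3\right) 8\right) = 13 \left(-24\right) = -312$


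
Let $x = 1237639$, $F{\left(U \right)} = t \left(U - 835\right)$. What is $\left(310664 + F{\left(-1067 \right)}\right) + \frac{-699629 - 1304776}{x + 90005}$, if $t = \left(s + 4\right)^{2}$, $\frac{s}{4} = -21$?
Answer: $- \frac{276292906877}{23292} \approx -1.1862 \cdot 10^{7}$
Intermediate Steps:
$s = -84$ ($s = 4 \left(-21\right) = -84$)
$t = 6400$ ($t = \left(-84 + 4\right)^{2} = \left(-80\right)^{2} = 6400$)
$F{\left(U \right)} = -5344000 + 6400 U$ ($F{\left(U \right)} = 6400 \left(U - 835\right) = 6400 \left(-835 + U\right) = -5344000 + 6400 U$)
$\left(310664 + F{\left(-1067 \right)}\right) + \frac{-699629 - 1304776}{x + 90005} = \left(310664 + \left(-5344000 + 6400 \left(-1067\right)\right)\right) + \frac{-699629 - 1304776}{1237639 + 90005} = \left(310664 - 12172800\right) - \frac{2004405}{1327644} = \left(310664 - 12172800\right) - \frac{35165}{23292} = -11862136 - \frac{35165}{23292} = - \frac{276292906877}{23292}$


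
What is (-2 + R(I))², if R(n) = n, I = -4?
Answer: 36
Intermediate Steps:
(-2 + R(I))² = (-2 - 4)² = (-6)² = 36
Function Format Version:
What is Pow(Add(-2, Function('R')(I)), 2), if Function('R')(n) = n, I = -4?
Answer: 36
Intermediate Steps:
Pow(Add(-2, Function('R')(I)), 2) = Pow(Add(-2, -4), 2) = Pow(-6, 2) = 36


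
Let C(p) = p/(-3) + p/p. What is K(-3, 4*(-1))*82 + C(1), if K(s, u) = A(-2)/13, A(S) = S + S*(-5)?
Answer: 1994/39 ≈ 51.128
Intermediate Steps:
A(S) = -4*S (A(S) = S - 5*S = -4*S)
K(s, u) = 8/13 (K(s, u) = -4*(-2)/13 = 8*(1/13) = 8/13)
C(p) = 1 - p/3 (C(p) = p*(-⅓) + 1 = -p/3 + 1 = 1 - p/3)
K(-3, 4*(-1))*82 + C(1) = (8/13)*82 + (1 - ⅓*1) = 656/13 + (1 - ⅓) = 656/13 + ⅔ = 1994/39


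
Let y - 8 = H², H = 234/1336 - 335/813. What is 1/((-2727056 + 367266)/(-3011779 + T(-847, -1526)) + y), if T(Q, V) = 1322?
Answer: 887904883164152592/7849068584166863393 ≈ 0.11312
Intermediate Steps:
H = -128659/543084 (H = 234*(1/1336) - 335*1/813 = 117/668 - 335/813 = -128659/543084 ≈ -0.23690)
y = 2376074986729/294940231056 (y = 8 + (-128659/543084)² = 8 + 16553138281/294940231056 = 2376074986729/294940231056 ≈ 8.0561)
1/((-2727056 + 367266)/(-3011779 + T(-847, -1526)) + y) = 1/((-2727056 + 367266)/(-3011779 + 1322) + 2376074986729/294940231056) = 1/(-2359790/(-3010457) + 2376074986729/294940231056) = 1/(-2359790*(-1/3010457) + 2376074986729/294940231056) = 1/(2359790/3010457 + 2376074986729/294940231056) = 1/(7849068584166863393/887904883164152592) = 887904883164152592/7849068584166863393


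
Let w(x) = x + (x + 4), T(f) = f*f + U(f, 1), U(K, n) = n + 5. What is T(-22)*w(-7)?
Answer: -4900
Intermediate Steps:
U(K, n) = 5 + n
T(f) = 6 + f² (T(f) = f*f + (5 + 1) = f² + 6 = 6 + f²)
w(x) = 4 + 2*x (w(x) = x + (4 + x) = 4 + 2*x)
T(-22)*w(-7) = (6 + (-22)²)*(4 + 2*(-7)) = (6 + 484)*(4 - 14) = 490*(-10) = -4900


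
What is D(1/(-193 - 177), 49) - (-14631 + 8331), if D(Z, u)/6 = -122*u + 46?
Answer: -29292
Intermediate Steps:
D(Z, u) = 276 - 732*u (D(Z, u) = 6*(-122*u + 46) = 6*(46 - 122*u) = 276 - 732*u)
D(1/(-193 - 177), 49) - (-14631 + 8331) = (276 - 732*49) - (-14631 + 8331) = (276 - 35868) - 1*(-6300) = -35592 + 6300 = -29292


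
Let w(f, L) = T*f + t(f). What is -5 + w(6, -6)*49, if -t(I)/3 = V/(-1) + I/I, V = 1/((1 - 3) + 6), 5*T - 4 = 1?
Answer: 715/4 ≈ 178.75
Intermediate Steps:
T = 1 (T = ⅘ + (⅕)*1 = ⅘ + ⅕ = 1)
V = ¼ (V = 1/(-2 + 6) = 1/4 = ¼ ≈ 0.25000)
t(I) = -9/4 (t(I) = -3*((¼)/(-1) + I/I) = -3*((¼)*(-1) + 1) = -3*(-¼ + 1) = -3*¾ = -9/4)
w(f, L) = -9/4 + f (w(f, L) = 1*f - 9/4 = f - 9/4 = -9/4 + f)
-5 + w(6, -6)*49 = -5 + (-9/4 + 6)*49 = -5 + (15/4)*49 = -5 + 735/4 = 715/4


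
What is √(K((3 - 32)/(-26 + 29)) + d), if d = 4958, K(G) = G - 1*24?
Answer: √44319/3 ≈ 70.174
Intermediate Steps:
K(G) = -24 + G (K(G) = G - 24 = -24 + G)
√(K((3 - 32)/(-26 + 29)) + d) = √((-24 + (3 - 32)/(-26 + 29)) + 4958) = √((-24 - 29/3) + 4958) = √(-101/3 + 4958) = √(14773/3) = √44319/3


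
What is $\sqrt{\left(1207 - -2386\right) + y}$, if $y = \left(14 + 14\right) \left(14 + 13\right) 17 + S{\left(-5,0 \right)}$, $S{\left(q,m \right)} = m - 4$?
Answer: $\sqrt{16441} \approx 128.22$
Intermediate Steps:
$S{\left(q,m \right)} = -4 + m$
$y = 12848$ ($y = \left(14 + 14\right) \left(14 + 13\right) 17 + \left(-4 + 0\right) = 28 \cdot 27 \cdot 17 - 4 = 756 \cdot 17 - 4 = 12852 - 4 = 12848$)
$\sqrt{\left(1207 - -2386\right) + y} = \sqrt{\left(1207 - -2386\right) + 12848} = \sqrt{\left(1207 + 2386\right) + 12848} = \sqrt{3593 + 12848} = \sqrt{16441}$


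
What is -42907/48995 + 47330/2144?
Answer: 1113470371/52522640 ≈ 21.200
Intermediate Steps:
-42907/48995 + 47330/2144 = -42907*1/48995 + 47330*(1/2144) = -42907/48995 + 23665/1072 = 1113470371/52522640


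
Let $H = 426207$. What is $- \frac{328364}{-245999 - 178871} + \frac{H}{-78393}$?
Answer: $- \frac{25890188173}{5551138985} \approx -4.6639$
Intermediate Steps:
$- \frac{328364}{-245999 - 178871} + \frac{H}{-78393} = - \frac{328364}{-245999 - 178871} + \frac{426207}{-78393} = - \frac{328364}{-424870} + 426207 \left(- \frac{1}{78393}\right) = \left(-328364\right) \left(- \frac{1}{424870}\right) - \frac{142069}{26131} = \frac{164182}{212435} - \frac{142069}{26131} = - \frac{25890188173}{5551138985}$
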